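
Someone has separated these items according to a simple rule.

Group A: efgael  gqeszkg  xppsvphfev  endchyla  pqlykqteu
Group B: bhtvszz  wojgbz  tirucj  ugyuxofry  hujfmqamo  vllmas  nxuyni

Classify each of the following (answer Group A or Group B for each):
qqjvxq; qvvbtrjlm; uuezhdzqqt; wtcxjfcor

Group B, Group B, Group A, Group B

The pattern is that an item is 'Group A' exactly when: contains 'e'.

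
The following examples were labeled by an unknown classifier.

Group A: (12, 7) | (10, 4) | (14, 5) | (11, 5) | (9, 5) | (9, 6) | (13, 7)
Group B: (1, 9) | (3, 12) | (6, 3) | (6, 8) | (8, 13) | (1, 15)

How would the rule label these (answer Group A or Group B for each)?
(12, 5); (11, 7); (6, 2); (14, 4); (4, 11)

Group A, Group A, Group B, Group A, Group B

A rule that fits every label: first ≥ 9 — true of each 'Group A' example, false of each 'Group B' one.
(12, 5) — first 12, hence Group A. (11, 7) — first 11, hence Group A. (6, 2) — first 6, hence Group B. (14, 4) — first 14, hence Group A. (4, 11) — first 4, hence Group B.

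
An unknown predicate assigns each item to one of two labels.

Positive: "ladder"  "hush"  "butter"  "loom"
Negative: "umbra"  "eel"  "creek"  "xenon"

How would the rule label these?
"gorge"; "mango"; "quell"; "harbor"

Negative, Negative, Negative, Positive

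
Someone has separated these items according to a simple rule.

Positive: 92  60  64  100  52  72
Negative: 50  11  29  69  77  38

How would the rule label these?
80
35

Positive, Negative

The rule appears to be: multiple of 4.
80 — 80 = 4·20, hence Positive.
35 — 35 = 4·8 + 3, hence Negative.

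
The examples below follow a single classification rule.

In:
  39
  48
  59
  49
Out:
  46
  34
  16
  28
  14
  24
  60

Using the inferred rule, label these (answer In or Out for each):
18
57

Out, In

The common property of the 'In' items is: digit sum ≥ 11. No 'Out' item has it.
18 → digit sum 1+8 = 9 → Out.
57 → digit sum 5+7 = 12 → In.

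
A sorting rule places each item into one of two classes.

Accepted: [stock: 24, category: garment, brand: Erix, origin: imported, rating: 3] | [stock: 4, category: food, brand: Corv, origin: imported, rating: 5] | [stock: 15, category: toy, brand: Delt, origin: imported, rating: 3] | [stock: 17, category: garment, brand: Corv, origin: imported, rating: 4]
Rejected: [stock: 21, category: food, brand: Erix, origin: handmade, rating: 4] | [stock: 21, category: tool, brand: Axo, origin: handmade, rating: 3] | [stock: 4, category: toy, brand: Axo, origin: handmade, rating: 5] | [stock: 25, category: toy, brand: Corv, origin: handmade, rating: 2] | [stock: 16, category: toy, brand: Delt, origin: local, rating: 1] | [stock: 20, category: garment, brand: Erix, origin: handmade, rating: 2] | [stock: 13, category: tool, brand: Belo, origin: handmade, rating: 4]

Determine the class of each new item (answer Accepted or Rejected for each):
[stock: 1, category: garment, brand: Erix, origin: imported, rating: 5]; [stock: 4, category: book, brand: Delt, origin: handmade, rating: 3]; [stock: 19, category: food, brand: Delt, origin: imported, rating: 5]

Accepted, Rejected, Accepted

All 'Accepted' examples share one property — origin is imported — and every 'Rejected' example lacks it.
[stock: 1, category: garment, brand: Erix, origin: imported, rating: 5]: origin is imported — qualifies, so Accepted. [stock: 4, category: book, brand: Delt, origin: handmade, rating: 3]: origin is handmade — doesn't qualify, so Rejected. [stock: 19, category: food, brand: Delt, origin: imported, rating: 5]: origin is imported — qualifies, so Accepted.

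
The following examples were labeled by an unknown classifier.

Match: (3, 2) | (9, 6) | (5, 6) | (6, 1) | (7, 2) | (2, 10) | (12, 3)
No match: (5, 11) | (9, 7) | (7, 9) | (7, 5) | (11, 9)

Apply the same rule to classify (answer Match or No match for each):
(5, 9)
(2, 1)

No match, Match

Comparing the two groups points to one rule — product is even.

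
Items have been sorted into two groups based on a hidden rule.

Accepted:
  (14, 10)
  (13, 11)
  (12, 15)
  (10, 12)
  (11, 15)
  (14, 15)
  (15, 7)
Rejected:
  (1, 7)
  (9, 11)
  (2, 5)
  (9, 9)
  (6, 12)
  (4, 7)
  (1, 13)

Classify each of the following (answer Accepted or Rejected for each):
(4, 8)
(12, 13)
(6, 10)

Rejected, Accepted, Rejected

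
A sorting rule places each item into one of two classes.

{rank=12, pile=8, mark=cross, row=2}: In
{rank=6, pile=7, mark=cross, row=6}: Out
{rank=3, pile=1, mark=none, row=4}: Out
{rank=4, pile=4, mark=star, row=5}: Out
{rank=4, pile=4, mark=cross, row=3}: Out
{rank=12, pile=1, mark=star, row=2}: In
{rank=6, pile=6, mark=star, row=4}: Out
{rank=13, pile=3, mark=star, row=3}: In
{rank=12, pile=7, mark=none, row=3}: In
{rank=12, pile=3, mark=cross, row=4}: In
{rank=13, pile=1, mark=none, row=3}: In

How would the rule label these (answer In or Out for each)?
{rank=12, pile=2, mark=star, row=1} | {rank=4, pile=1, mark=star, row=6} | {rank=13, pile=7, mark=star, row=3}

One predicate separates the groups cleanly: rank ≥ 12.
{rank=12, pile=2, mark=star, row=1}: rank = 12 — fits, so In. {rank=4, pile=1, mark=star, row=6}: rank = 4 — fails this test, so Out. {rank=13, pile=7, mark=star, row=3}: rank = 13 — fits, so In.

In, Out, In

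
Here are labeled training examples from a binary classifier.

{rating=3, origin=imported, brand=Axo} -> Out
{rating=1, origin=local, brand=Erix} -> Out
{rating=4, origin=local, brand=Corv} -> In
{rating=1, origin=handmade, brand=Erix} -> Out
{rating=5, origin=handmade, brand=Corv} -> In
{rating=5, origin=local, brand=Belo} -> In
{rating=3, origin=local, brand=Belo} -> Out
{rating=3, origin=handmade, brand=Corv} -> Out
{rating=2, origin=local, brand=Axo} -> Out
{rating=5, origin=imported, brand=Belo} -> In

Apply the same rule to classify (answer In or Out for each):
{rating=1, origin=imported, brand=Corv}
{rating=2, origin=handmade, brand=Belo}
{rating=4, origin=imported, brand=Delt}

The classifier is using: rating ≥ 4.
{rating=1, origin=imported, brand=Corv} → rating = 1 → Out.
{rating=2, origin=handmade, brand=Belo} → rating = 2 → Out.
{rating=4, origin=imported, brand=Delt} → rating = 4 → In.

Out, Out, In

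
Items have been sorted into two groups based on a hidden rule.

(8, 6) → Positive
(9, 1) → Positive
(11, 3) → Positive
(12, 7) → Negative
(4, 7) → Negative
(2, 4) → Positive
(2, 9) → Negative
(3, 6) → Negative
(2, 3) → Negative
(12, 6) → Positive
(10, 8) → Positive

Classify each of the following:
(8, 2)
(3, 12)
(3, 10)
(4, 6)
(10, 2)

Positive, Negative, Negative, Positive, Positive

The common property of the 'Positive' items is: sum is even. No 'Negative' item has it.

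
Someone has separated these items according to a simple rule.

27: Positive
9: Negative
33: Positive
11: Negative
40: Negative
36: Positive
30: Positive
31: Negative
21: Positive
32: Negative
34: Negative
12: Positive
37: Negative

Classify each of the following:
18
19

Positive, Negative

A rule that fits every label: multiple of 3 AND at least 11 — true of each 'Positive' example, false of each 'Negative' one.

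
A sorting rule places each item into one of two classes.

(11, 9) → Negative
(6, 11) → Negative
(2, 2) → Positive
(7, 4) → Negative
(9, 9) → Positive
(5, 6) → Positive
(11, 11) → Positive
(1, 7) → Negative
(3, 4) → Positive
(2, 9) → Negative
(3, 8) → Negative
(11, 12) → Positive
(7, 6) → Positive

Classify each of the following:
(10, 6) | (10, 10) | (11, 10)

Negative, Positive, Positive

The simplest hypothesis consistent with all the labels is: |first − second| ≤ 1.
(10, 6) → |10−6| = 4 → Negative. (10, 10) → |10−10| = 0 → Positive. (11, 10) → |11−10| = 1 → Positive.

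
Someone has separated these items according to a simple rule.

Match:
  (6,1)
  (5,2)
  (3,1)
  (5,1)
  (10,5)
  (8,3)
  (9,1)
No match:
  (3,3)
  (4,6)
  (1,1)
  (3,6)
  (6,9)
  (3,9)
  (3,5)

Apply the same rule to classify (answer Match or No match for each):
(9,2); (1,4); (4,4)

Match, No match, No match

Looking at the examples, the only property every 'Match' case has and every 'No match' case lacks is: first > second.
Match: (9,2), since 9 > 2.
No match: (1,4), since 1 < 4.
No match: (4,4), since 4 = 4.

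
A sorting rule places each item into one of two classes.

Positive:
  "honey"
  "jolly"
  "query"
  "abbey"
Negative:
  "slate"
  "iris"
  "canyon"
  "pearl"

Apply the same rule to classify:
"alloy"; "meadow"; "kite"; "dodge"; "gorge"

Positive, Negative, Negative, Negative, Negative

The pattern is that an item is 'Positive' exactly when: ends with 'y'.
"alloy": ends with 'y', fits → Positive.
"meadow": ends with 'w', lacks this property → Negative.
"kite": ends with 'e', lacks this property → Negative.
"dodge": ends with 'e', lacks this property → Negative.
"gorge": ends with 'e', lacks this property → Negative.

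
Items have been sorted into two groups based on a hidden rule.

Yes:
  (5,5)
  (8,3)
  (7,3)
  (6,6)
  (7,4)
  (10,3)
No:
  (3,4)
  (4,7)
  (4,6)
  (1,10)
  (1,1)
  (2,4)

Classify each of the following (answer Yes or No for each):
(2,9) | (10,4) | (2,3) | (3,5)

The rule appears to be: first ≥ 5.
(2,9) → first 2 → No. (10,4) → first 10 → Yes. (2,3) → first 2 → No. (3,5) → first 3 → No.

No, Yes, No, No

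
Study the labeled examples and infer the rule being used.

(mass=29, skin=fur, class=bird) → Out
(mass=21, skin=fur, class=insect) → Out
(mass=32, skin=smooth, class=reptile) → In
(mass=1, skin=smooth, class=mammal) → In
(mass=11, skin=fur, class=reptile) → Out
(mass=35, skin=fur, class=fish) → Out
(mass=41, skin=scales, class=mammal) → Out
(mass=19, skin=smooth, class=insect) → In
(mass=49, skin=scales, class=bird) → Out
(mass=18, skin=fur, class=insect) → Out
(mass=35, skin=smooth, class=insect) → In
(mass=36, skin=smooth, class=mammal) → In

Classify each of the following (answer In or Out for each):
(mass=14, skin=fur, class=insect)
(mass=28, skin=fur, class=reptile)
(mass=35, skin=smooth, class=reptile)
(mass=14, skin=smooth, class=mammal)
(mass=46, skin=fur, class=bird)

The simplest hypothesis consistent with all the labels is: skin is smooth.
(mass=14, skin=fur, class=insect): skin is fur, doesn't qualify → Out. (mass=28, skin=fur, class=reptile): skin is fur, doesn't qualify → Out. (mass=35, skin=smooth, class=reptile): skin is smooth, matches → In. (mass=14, skin=smooth, class=mammal): skin is smooth, matches → In. (mass=46, skin=fur, class=bird): skin is fur, doesn't qualify → Out.

Out, Out, In, In, Out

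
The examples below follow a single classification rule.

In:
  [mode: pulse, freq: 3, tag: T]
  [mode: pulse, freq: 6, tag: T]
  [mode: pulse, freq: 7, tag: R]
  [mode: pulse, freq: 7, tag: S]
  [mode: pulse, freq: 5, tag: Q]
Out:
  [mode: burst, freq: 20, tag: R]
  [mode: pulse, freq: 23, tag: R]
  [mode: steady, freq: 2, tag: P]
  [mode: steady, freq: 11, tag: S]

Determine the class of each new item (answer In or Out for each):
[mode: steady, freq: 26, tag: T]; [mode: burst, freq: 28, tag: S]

Every 'In' example satisfies: mode is pulse AND freq ≤ 7. None of the 'Out' examples do.
[mode: steady, freq: 26, tag: T] → mode is steady, freq = 26 → Out. [mode: burst, freq: 28, tag: S] → mode is burst, freq = 28 → Out.

Out, Out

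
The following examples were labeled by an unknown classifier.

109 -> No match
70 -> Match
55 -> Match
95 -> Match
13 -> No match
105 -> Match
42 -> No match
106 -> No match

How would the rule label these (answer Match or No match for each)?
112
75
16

The simplest hypothesis consistent with all the labels is: multiple of 5.

No match, Match, No match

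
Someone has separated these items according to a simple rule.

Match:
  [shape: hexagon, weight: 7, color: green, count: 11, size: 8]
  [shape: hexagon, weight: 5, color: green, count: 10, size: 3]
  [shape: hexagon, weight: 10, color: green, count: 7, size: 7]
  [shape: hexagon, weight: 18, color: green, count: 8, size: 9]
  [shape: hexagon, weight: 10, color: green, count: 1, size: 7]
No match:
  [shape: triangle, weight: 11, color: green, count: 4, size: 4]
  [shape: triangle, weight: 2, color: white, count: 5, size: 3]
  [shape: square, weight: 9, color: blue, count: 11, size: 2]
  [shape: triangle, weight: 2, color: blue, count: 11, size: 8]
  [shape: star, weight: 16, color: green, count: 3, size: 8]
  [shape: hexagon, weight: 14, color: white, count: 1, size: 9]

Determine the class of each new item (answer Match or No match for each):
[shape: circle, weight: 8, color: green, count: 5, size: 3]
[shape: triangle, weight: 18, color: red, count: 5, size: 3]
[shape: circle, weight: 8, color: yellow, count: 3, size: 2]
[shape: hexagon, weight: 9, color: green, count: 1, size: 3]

No match, No match, No match, Match

The classifier is using: color is green AND shape is hexagon.
No match: [shape: circle, weight: 8, color: green, count: 5, size: 3], since color is green, shape is circle. No match: [shape: triangle, weight: 18, color: red, count: 5, size: 3], since color is red, shape is triangle. No match: [shape: circle, weight: 8, color: yellow, count: 3, size: 2], since color is yellow, shape is circle. Match: [shape: hexagon, weight: 9, color: green, count: 1, size: 3], since color is green, shape is hexagon.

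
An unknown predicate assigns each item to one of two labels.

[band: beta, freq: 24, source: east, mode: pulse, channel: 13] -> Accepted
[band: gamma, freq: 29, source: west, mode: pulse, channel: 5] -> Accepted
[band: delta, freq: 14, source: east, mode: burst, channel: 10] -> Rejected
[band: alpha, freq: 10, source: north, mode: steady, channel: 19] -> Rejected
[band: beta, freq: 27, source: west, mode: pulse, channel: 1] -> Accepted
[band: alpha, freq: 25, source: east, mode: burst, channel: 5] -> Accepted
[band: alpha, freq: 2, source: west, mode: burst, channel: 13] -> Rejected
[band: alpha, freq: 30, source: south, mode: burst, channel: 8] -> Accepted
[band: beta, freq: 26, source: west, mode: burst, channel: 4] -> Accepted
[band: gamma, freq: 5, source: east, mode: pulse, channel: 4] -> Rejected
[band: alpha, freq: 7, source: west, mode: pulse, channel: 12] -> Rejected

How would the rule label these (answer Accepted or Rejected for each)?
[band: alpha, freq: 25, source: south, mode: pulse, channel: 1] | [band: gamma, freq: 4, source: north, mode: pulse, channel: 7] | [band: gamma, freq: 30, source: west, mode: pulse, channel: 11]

Accepted, Rejected, Accepted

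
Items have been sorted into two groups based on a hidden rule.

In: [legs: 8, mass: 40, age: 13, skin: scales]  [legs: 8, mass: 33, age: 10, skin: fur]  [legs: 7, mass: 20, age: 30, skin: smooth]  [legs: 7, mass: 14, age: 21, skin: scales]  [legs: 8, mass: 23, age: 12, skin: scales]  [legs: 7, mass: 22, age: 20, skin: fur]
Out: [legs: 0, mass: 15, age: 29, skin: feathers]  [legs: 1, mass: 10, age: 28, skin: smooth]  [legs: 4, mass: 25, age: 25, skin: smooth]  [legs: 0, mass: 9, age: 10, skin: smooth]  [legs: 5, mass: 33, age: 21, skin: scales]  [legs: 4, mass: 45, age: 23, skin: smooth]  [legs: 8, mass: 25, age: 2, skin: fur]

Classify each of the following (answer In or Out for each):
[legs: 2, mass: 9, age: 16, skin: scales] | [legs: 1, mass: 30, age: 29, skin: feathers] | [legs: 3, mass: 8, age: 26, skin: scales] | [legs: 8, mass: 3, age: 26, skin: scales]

Out, Out, Out, In

The pattern is that an item is 'In' exactly when: age ≥ 10 AND legs ≥ 7.
[legs: 2, mass: 9, age: 16, skin: scales] — age = 16, legs = 2, hence Out.
[legs: 1, mass: 30, age: 29, skin: feathers] — age = 29, legs = 1, hence Out.
[legs: 3, mass: 8, age: 26, skin: scales] — age = 26, legs = 3, hence Out.
[legs: 8, mass: 3, age: 26, skin: scales] — age = 26, legs = 8, hence In.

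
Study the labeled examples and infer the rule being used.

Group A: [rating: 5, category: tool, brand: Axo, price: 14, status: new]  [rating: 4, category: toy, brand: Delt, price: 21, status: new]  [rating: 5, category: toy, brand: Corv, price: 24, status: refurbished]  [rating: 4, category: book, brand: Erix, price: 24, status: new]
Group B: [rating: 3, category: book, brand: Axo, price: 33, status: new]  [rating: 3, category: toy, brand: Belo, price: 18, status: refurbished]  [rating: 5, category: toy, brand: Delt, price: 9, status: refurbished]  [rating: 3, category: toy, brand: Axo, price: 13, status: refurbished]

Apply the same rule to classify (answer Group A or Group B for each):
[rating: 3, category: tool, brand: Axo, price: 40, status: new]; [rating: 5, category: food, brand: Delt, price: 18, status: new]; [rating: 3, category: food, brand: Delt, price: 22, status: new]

The common property of the 'Group A' items is: price ≥ 13 AND rating ≥ 4. No 'Group B' item has it.
[rating: 3, category: tool, brand: Axo, price: 40, status: new] → price = 40, rating = 3 → Group B. [rating: 5, category: food, brand: Delt, price: 18, status: new] → price = 18, rating = 5 → Group A. [rating: 3, category: food, brand: Delt, price: 22, status: new] → price = 22, rating = 3 → Group B.

Group B, Group A, Group B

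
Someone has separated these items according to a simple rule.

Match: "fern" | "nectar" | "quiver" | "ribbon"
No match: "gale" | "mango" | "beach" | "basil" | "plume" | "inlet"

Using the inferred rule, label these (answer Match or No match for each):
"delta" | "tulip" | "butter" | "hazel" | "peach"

No match, No match, Match, No match, No match

All 'Match' examples share one property — contains 'r' — and every 'No match' example lacks it.
"delta": No match (no 'r'). "tulip": No match (no 'r'). "butter": Match (has 'r'). "hazel": No match (no 'r'). "peach": No match (no 'r').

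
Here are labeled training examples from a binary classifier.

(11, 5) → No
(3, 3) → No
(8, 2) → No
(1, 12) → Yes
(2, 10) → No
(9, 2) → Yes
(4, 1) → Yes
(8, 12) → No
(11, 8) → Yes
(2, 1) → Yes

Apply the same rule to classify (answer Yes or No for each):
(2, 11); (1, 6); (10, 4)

Yes, Yes, No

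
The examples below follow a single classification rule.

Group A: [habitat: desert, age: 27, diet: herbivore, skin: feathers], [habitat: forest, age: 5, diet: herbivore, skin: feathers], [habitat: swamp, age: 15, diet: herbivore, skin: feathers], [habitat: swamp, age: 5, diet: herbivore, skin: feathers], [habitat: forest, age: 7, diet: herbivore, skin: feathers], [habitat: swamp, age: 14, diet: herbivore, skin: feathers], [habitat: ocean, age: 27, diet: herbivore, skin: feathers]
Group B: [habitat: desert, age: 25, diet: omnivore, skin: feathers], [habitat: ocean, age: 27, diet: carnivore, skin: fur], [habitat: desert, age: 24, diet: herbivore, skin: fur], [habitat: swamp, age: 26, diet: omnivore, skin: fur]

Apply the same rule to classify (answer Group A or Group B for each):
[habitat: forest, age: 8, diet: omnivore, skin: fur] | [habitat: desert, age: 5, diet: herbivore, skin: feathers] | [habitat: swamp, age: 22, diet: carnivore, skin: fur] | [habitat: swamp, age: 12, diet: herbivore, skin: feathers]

Group B, Group A, Group B, Group A

A rule that fits every label: diet is herbivore AND skin is feathers — true of each 'Group A' example, false of each 'Group B' one.
[habitat: forest, age: 8, diet: omnivore, skin: fur]: Group B (diet is omnivore, skin is fur).
[habitat: desert, age: 5, diet: herbivore, skin: feathers]: Group A (diet is herbivore, skin is feathers).
[habitat: swamp, age: 22, diet: carnivore, skin: fur]: Group B (diet is carnivore, skin is fur).
[habitat: swamp, age: 12, diet: herbivore, skin: feathers]: Group A (diet is herbivore, skin is feathers).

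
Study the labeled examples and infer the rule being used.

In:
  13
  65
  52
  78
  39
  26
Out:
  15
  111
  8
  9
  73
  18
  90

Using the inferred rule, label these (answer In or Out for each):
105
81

Checking candidate rules against both groups, what survives is: multiple of 13.

Out, Out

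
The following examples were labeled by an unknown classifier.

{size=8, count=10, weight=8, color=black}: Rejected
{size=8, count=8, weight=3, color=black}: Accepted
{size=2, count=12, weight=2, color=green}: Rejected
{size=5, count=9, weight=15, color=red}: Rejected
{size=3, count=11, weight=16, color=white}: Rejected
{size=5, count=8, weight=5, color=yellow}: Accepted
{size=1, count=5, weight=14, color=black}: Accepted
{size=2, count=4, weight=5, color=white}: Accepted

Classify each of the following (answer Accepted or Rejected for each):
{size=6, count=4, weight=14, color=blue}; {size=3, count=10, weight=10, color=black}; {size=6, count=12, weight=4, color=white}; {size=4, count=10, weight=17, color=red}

The pattern is that an item is 'Accepted' exactly when: count ≤ 8.
Accepted: {size=6, count=4, weight=14, color=blue}, since count = 4. Rejected: {size=3, count=10, weight=10, color=black}, since count = 10. Rejected: {size=6, count=12, weight=4, color=white}, since count = 12. Rejected: {size=4, count=10, weight=17, color=red}, since count = 10.

Accepted, Rejected, Rejected, Rejected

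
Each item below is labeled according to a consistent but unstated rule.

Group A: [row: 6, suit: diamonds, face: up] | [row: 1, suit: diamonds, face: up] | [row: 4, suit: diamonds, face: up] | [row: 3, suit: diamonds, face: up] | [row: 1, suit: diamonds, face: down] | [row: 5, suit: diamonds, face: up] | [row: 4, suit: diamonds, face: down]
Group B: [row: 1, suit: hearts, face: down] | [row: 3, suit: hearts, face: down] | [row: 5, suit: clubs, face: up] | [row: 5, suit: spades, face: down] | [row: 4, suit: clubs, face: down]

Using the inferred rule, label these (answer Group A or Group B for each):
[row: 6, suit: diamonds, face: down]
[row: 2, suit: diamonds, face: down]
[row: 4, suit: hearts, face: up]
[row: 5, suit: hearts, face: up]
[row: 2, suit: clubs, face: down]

Checking candidate rules against both groups, what survives is: suit is diamonds.
Group A: [row: 6, suit: diamonds, face: down], since suit is diamonds. Group A: [row: 2, suit: diamonds, face: down], since suit is diamonds. Group B: [row: 4, suit: hearts, face: up], since suit is hearts. Group B: [row: 5, suit: hearts, face: up], since suit is hearts. Group B: [row: 2, suit: clubs, face: down], since suit is clubs.

Group A, Group A, Group B, Group B, Group B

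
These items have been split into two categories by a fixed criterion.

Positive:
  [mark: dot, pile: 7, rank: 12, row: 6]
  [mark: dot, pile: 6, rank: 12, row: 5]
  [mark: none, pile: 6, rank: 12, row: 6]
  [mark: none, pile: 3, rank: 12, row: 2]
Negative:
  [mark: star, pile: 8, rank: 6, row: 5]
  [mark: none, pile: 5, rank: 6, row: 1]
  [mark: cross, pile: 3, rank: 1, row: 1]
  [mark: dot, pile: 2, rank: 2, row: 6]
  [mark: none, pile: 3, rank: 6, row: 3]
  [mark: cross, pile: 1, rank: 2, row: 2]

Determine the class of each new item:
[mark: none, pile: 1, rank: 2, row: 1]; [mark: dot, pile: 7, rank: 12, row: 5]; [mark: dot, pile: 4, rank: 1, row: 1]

All 'Positive' examples share one property — rank = 12 — and every 'Negative' example lacks it.
[mark: none, pile: 1, rank: 2, row: 1] — rank = 2, hence Negative.
[mark: dot, pile: 7, rank: 12, row: 5] — rank = 12, hence Positive.
[mark: dot, pile: 4, rank: 1, row: 1] — rank = 1, hence Negative.

Negative, Positive, Negative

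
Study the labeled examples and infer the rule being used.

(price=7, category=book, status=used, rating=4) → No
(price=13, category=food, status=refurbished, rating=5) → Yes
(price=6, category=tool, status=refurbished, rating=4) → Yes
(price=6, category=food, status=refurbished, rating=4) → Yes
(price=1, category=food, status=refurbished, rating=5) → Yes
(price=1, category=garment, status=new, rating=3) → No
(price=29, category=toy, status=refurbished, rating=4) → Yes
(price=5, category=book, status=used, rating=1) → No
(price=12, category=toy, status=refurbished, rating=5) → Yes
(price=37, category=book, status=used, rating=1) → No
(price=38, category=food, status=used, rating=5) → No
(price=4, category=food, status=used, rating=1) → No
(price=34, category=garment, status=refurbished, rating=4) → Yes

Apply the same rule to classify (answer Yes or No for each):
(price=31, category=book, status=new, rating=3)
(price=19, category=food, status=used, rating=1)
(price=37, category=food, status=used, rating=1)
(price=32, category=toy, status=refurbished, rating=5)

No, No, No, Yes

The distinguishing property — status is refurbished — holds for all the 'Yes' cases and none of the 'No' cases.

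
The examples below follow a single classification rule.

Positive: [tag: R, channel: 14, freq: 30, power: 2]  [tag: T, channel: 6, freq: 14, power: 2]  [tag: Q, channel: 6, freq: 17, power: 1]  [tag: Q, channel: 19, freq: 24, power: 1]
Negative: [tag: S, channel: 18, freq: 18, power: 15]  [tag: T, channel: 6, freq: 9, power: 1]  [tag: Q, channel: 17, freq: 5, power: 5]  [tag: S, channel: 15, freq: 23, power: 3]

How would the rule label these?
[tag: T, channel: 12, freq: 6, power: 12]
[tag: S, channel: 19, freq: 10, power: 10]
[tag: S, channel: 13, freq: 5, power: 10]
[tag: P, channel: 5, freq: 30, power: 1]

The simplest hypothesis consistent with all the labels is: freq ≥ 14 AND power ≤ 2.
[tag: T, channel: 12, freq: 6, power: 12]: freq = 6, power = 12 — does not pass, so Negative. [tag: S, channel: 19, freq: 10, power: 10]: freq = 10, power = 10 — does not pass, so Negative. [tag: S, channel: 13, freq: 5, power: 10]: freq = 5, power = 10 — does not pass, so Negative. [tag: P, channel: 5, freq: 30, power: 1]: freq = 30, power = 1 — satisfies this, so Positive.

Negative, Negative, Negative, Positive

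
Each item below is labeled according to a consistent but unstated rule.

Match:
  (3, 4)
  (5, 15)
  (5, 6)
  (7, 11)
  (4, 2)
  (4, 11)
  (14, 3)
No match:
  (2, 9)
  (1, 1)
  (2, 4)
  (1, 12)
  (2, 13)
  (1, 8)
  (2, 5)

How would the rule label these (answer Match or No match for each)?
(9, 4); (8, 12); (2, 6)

Match, Match, No match

The classifier is using: first ≥ 3.
(9, 4) — first 9, hence Match.
(8, 12) — first 8, hence Match.
(2, 6) — first 2, hence No match.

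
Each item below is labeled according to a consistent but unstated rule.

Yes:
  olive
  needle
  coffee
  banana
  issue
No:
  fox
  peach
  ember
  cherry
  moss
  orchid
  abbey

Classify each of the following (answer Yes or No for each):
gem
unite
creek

The pattern is that an item is 'Yes' exactly when: ends with a vowel.
gem: ends with 'm', does not pass → No. unite: ends with 'e', satisfies this → Yes. creek: ends with 'k', does not pass → No.

No, Yes, No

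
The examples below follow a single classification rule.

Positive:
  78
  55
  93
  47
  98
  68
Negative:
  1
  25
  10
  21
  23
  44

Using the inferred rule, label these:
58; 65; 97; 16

Rule: at least 47. This holds for each 'Positive' example and fails for each 'Negative' one.
58: Positive (58 ≥ 47).
65: Positive (65 ≥ 47).
97: Positive (97 ≥ 47).
16: Negative (16 < 47).

Positive, Positive, Positive, Negative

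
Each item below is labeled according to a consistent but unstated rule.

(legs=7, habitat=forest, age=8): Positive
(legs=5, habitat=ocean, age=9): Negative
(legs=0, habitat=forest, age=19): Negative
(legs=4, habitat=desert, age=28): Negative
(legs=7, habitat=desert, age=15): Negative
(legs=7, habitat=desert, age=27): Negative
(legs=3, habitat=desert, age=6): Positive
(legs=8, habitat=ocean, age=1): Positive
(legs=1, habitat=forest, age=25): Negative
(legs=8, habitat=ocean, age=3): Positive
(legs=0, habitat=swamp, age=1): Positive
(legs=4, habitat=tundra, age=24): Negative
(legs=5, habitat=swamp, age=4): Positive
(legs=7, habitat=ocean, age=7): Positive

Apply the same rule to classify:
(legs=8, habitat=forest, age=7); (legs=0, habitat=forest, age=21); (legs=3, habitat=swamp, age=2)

Positive, Negative, Positive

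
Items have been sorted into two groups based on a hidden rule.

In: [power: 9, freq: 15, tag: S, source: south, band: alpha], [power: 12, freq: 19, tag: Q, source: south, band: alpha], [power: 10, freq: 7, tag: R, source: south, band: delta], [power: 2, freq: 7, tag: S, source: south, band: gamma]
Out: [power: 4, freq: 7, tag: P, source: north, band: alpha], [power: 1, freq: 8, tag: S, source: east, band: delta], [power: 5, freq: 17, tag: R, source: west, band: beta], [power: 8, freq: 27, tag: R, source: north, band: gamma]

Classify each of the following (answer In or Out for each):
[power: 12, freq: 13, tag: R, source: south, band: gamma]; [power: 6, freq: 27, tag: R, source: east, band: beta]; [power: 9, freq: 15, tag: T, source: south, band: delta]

The rule appears to be: source is south.
[power: 12, freq: 13, tag: R, source: south, band: gamma] — source is south, hence In. [power: 6, freq: 27, tag: R, source: east, band: beta] — source is east, hence Out. [power: 9, freq: 15, tag: T, source: south, band: delta] — source is south, hence In.

In, Out, In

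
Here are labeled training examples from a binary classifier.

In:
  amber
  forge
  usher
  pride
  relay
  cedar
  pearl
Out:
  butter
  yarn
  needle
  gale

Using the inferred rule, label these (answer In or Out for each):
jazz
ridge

Out, In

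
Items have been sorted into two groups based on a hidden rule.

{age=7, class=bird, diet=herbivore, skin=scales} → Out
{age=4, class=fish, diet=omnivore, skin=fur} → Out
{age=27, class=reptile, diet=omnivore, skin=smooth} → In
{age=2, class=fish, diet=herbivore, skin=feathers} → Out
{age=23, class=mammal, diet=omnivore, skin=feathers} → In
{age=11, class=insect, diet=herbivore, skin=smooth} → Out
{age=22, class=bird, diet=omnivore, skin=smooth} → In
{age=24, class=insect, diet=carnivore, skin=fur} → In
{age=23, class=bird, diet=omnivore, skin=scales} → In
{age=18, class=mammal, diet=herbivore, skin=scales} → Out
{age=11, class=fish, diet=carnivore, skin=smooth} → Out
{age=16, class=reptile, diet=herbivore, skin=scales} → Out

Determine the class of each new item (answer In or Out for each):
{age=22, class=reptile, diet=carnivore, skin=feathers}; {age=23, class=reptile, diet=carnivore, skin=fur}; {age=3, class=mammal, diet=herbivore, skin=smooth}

'In' ⟺ age ≥ 22.
{age=22, class=reptile, diet=carnivore, skin=feathers}: age = 22 — satisfies this, so In. {age=23, class=reptile, diet=carnivore, skin=fur}: age = 23 — satisfies this, so In. {age=3, class=mammal, diet=herbivore, skin=smooth}: age = 3 — does not pass, so Out.

In, In, Out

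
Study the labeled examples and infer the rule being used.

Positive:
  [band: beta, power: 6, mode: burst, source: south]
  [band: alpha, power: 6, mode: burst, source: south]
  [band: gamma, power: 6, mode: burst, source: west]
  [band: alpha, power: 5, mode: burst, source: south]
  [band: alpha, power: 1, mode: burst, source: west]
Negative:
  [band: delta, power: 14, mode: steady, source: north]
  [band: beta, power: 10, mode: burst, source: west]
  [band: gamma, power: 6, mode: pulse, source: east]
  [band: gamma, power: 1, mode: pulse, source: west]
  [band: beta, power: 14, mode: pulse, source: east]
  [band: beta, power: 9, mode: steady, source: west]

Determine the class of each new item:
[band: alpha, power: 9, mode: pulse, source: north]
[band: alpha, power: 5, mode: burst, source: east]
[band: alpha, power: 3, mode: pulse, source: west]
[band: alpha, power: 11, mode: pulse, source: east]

The simplest hypothesis consistent with all the labels is: mode is burst AND power ≤ 6.
[band: alpha, power: 9, mode: pulse, source: north]: mode is pulse, power = 9 — fails this test, so Negative. [band: alpha, power: 5, mode: burst, source: east]: mode is burst, power = 5 — passes, so Positive. [band: alpha, power: 3, mode: pulse, source: west]: mode is pulse, power = 3 — fails this test, so Negative. [band: alpha, power: 11, mode: pulse, source: east]: mode is pulse, power = 11 — fails this test, so Negative.

Negative, Positive, Negative, Negative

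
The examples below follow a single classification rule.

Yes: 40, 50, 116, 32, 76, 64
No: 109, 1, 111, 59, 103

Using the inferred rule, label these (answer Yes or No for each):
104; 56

Every 'Yes' example satisfies: even. None of the 'No' examples do.
104: 104 is even — matches, so Yes.
56: 56 is even — matches, so Yes.

Yes, Yes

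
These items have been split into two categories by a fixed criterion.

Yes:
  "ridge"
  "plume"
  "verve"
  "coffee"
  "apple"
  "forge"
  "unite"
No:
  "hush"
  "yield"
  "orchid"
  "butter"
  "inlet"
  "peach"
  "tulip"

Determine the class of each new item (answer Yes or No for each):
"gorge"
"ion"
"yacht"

The simplest hypothesis consistent with all the labels is: ends with 'e'.
"gorge": ends with 'e' — fits, so Yes.
"ion": ends with 'n' — does not fit, so No.
"yacht": ends with 't' — does not fit, so No.

Yes, No, No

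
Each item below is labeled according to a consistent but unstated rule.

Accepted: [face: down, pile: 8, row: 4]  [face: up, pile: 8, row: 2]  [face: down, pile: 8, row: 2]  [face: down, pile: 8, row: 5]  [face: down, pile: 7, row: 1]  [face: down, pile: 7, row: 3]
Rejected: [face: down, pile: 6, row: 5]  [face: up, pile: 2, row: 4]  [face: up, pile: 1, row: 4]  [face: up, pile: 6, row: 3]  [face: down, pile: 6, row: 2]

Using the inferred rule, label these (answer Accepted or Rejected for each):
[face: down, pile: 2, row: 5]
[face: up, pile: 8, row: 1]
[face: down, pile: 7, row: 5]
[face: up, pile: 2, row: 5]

Rejected, Accepted, Accepted, Rejected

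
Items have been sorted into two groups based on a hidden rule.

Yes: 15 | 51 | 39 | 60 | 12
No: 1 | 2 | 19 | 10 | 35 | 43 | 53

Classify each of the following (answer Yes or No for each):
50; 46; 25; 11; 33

Comparing the two groups points to one rule — multiple of 3.
50 → 50 = 3·16 + 2 → No. 46 → 46 = 3·15 + 1 → No. 25 → 25 = 3·8 + 1 → No. 11 → 11 = 3·3 + 2 → No. 33 → 33 = 3·11 → Yes.

No, No, No, No, Yes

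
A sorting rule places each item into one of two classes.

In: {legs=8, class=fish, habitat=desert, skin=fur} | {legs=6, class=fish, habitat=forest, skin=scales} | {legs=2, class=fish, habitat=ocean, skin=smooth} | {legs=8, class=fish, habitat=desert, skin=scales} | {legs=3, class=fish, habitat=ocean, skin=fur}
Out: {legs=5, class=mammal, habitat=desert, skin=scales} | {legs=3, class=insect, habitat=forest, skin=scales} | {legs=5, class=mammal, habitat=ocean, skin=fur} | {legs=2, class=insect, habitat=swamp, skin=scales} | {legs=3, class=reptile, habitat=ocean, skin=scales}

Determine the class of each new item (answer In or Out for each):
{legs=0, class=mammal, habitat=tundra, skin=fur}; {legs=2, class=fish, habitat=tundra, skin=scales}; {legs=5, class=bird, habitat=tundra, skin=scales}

Out, In, Out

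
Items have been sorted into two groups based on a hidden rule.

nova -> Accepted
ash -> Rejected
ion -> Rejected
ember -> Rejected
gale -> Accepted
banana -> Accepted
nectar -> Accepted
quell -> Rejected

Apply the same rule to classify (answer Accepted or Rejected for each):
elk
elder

Rejected, Rejected

Rule: even length. This holds for each 'Accepted' example and fails for each 'Rejected' one.
elk → length 3 → Rejected. elder → length 5 → Rejected.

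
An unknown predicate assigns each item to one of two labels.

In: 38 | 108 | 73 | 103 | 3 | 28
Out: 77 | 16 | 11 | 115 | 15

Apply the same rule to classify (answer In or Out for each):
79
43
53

Out, In, In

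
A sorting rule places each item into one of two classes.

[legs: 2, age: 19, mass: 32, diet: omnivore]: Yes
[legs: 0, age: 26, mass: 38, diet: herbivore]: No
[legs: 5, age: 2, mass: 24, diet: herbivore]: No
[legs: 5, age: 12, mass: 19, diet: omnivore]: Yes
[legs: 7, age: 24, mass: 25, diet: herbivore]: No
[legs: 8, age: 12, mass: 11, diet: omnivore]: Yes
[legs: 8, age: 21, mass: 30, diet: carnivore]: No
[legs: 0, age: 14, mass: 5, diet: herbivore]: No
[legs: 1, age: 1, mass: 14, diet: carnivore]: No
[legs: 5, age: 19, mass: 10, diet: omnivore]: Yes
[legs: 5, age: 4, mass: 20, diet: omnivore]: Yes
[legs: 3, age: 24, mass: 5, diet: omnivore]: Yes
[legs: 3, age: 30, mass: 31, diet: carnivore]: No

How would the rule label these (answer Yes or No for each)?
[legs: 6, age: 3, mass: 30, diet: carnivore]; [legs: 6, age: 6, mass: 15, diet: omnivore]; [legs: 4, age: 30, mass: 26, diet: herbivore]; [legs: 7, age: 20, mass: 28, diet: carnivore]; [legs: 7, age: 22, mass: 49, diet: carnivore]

No, Yes, No, No, No

The rule appears to be: diet is omnivore.
[legs: 6, age: 3, mass: 30, diet: carnivore] — diet is carnivore, hence No. [legs: 6, age: 6, mass: 15, diet: omnivore] — diet is omnivore, hence Yes. [legs: 4, age: 30, mass: 26, diet: herbivore] — diet is herbivore, hence No. [legs: 7, age: 20, mass: 28, diet: carnivore] — diet is carnivore, hence No. [legs: 7, age: 22, mass: 49, diet: carnivore] — diet is carnivore, hence No.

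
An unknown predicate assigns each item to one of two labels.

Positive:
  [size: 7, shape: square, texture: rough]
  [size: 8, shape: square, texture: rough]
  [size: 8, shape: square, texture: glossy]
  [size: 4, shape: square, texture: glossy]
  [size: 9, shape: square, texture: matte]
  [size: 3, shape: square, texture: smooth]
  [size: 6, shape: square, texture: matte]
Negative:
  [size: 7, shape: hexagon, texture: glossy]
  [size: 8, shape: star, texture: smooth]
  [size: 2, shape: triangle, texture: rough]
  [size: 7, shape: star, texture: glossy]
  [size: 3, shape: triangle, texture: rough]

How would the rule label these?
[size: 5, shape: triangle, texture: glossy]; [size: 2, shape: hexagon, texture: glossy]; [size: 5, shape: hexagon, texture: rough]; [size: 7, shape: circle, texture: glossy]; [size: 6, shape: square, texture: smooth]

Negative, Negative, Negative, Negative, Positive

Every 'Positive' example satisfies: shape is square. None of the 'Negative' examples do.
[size: 5, shape: triangle, texture: glossy]: shape is triangle, does not fit → Negative.
[size: 2, shape: hexagon, texture: glossy]: shape is hexagon, does not fit → Negative.
[size: 5, shape: hexagon, texture: rough]: shape is hexagon, does not fit → Negative.
[size: 7, shape: circle, texture: glossy]: shape is circle, does not fit → Negative.
[size: 6, shape: square, texture: smooth]: shape is square, matches → Positive.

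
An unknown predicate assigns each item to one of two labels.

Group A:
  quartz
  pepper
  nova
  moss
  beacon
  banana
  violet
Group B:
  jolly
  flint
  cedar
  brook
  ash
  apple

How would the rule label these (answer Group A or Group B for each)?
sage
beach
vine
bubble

Looking at the examples, the only property every 'Group A' case has and every 'Group B' case lacks is: even length.
sage: length 4 — matches, so Group A.
beach: length 5 — doesn't match, so Group B.
vine: length 4 — matches, so Group A.
bubble: length 6 — matches, so Group A.

Group A, Group B, Group A, Group A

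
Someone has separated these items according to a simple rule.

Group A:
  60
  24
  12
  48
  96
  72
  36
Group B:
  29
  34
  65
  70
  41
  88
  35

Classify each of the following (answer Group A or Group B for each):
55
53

Group B, Group B

The simplest hypothesis consistent with all the labels is: multiple of 3.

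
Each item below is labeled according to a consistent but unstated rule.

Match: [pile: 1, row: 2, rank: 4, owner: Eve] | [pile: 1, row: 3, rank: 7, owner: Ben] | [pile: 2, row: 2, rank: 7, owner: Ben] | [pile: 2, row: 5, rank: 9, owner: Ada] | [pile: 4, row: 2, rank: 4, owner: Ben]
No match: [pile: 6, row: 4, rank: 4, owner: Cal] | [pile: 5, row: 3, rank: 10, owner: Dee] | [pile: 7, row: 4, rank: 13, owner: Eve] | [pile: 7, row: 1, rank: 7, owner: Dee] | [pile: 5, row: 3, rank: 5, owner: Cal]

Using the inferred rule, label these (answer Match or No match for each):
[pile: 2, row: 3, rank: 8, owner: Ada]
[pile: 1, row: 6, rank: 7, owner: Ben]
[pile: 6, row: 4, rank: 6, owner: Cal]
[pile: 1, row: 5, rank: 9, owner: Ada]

Every 'Match' example satisfies: pile ≤ 4. None of the 'No match' examples do.
[pile: 2, row: 3, rank: 8, owner: Ada] — pile = 2, hence Match. [pile: 1, row: 6, rank: 7, owner: Ben] — pile = 1, hence Match. [pile: 6, row: 4, rank: 6, owner: Cal] — pile = 6, hence No match. [pile: 1, row: 5, rank: 9, owner: Ada] — pile = 1, hence Match.

Match, Match, No match, Match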